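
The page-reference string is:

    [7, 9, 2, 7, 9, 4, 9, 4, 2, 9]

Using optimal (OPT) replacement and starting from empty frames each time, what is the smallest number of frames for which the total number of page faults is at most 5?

3

f=1: 10 faults
f=2: 6 faults
f=3: 4 faults
f=4: 4 faults
Smallest f with faults ≤ 5 is 3.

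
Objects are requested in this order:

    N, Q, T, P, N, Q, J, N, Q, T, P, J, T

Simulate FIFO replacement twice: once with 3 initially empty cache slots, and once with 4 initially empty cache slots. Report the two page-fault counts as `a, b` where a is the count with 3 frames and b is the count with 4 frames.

9, 10

3 frames: F F F F F F F . . F F . . → 9 faults.
4 frames: F F F F . . F F F F F F . → 10 faults.
10 > 9: adding a frame increased faults — Belady's anomaly.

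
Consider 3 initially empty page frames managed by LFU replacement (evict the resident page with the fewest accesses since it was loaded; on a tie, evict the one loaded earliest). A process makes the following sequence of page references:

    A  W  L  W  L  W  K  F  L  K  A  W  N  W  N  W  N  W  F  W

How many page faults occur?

A → fault, frames {A}
W → fault, frames {A,W}
L → fault, frames {A,W,L}
W → hit
L → hit
W → hit
K → fault, evict A, frames {W,L,K}
F → fault, evict K, frames {W,L,F}
L → hit
K → fault, evict F, frames {W,L,K}
A → fault, evict K, frames {W,L,A}
W → hit
N → fault, evict A, frames {W,L,N}
W → hit
N → hit
W → hit
N → hit
W → hit
F → fault, evict L, frames {W,N,F}
W → hit
Page faults: 9.

9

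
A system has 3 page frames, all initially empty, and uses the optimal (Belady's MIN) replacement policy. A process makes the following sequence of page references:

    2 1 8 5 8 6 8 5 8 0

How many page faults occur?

2 → miss, frames {2}
1 → miss, frames {2,1}
8 → miss, frames {2,1,8}
5 → miss, evict 1, frames {2,8,5}
8 → hit
6 → miss, evict 2, frames {8,5,6}
8 → hit
5 → hit
8 → hit
0 → miss, evict 6, frames {8,5,0}
Page faults: 6.

6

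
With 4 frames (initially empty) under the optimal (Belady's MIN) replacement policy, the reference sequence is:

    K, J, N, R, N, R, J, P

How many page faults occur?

5

K: fault, frames (K)
J: fault, frames (K J)
N: fault, frames (K J N)
R: fault, frames (K J N R)
N: hit
R: hit
J: hit
P: fault, evict R, frames (K J N P)
Page faults: 5.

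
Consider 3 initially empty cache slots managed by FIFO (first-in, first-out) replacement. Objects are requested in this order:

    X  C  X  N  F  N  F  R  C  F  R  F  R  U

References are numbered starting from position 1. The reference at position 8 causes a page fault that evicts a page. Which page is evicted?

pos 1: X: miss, frames [X]
pos 2: C: miss, frames [X, C]
pos 3: X: hit
pos 4: N: miss, frames [X, C, N]
pos 5: F: miss, evict X, frames [C, N, F]
pos 6: N: hit
pos 7: F: hit
pos 8: R: miss, evict C, frames [N, F, R]
At position 8, page C is evicted.

C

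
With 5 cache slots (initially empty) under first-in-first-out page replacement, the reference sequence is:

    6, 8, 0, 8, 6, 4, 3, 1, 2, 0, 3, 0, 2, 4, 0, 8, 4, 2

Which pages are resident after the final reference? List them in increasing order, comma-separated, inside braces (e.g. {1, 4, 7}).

{1, 2, 3, 4, 8}

6 -> miss, frames [6]
8 -> miss, frames [6, 8]
0 -> miss, frames [6, 8, 0]
8 -> hit
6 -> hit
4 -> miss, frames [6, 8, 0, 4]
3 -> miss, frames [6, 8, 0, 4, 3]
1 -> miss, evict 6, frames [8, 0, 4, 3, 1]
2 -> miss, evict 8, frames [0, 4, 3, 1, 2]
0 -> hit
3 -> hit
0 -> hit
2 -> hit
4 -> hit
0 -> hit
8 -> miss, evict 0, frames [4, 3, 1, 2, 8]
4 -> hit
2 -> hit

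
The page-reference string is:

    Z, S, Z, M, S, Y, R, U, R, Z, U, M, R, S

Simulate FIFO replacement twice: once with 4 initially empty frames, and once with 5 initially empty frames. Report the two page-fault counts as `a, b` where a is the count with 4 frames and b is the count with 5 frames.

9, 8

4 frames: F F . F . F F F . F . F . F → 9 faults.
5 frames: F F . F . F F F . F . . . F → 8 faults.
8 < 9: adding a frame reduced faults, as is typical.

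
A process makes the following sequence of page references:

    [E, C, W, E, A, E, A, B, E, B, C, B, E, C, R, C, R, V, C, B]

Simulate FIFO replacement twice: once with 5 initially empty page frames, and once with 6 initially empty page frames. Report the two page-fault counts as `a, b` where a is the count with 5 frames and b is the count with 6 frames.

5 frames: F F F . F . . F . . . . . . F . . F F . → 8 faults.
6 frames: F F F . F . . F . . . . . . F . . F . . → 7 faults.
7 < 8: adding a frame reduced faults, as is typical.

8, 7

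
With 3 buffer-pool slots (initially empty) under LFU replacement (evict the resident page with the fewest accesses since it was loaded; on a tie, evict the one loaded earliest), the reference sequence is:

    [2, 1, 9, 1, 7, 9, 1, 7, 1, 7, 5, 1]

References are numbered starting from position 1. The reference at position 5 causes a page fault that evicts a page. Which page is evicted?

2

pos 1: 2: fault, frames (2)
pos 2: 1: fault, frames (2 1)
pos 3: 9: fault, frames (2 1 9)
pos 4: 1: hit
pos 5: 7: fault, evict 2, frames (1 9 7)
At position 5, page 2 is evicted.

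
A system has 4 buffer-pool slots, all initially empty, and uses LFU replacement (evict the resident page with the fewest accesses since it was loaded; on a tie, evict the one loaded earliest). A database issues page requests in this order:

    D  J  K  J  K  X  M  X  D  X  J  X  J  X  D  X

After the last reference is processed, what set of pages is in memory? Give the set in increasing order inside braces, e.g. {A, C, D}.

D -> fault, frames (D)
J -> fault, frames (D J)
K -> fault, frames (D J K)
J -> hit
K -> hit
X -> fault, frames (D J K X)
M -> fault, evict D, frames (J K X M)
X -> hit
D -> fault, evict M, frames (J K X D)
X -> hit
J -> hit
X -> hit
J -> hit
X -> hit
D -> hit
X -> hit

{D, J, K, X}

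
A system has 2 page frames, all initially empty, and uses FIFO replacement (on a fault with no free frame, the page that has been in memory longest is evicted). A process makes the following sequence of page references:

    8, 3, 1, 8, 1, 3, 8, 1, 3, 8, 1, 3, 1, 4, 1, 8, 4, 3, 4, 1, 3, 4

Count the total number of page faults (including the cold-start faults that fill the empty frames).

16

8 -> fault, frames (8)
3 -> fault, frames (8 3)
1 -> fault, evict 8, frames (3 1)
8 -> fault, evict 3, frames (1 8)
1 -> hit
3 -> fault, evict 1, frames (8 3)
8 -> hit
1 -> fault, evict 8, frames (3 1)
3 -> hit
8 -> fault, evict 3, frames (1 8)
1 -> hit
3 -> fault, evict 1, frames (8 3)
1 -> fault, evict 8, frames (3 1)
4 -> fault, evict 3, frames (1 4)
1 -> hit
8 -> fault, evict 1, frames (4 8)
4 -> hit
3 -> fault, evict 4, frames (8 3)
4 -> fault, evict 8, frames (3 4)
1 -> fault, evict 3, frames (4 1)
3 -> fault, evict 4, frames (1 3)
4 -> fault, evict 1, frames (3 4)
Page faults: 16.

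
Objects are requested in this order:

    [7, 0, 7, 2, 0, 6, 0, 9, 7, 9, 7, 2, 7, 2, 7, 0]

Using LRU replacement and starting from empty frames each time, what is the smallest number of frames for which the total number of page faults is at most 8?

f=1: 16 faults
f=2: 9 faults
f=3: 8 faults
f=4: 7 faults
f=5: 5 faults
Smallest f with faults ≤ 8 is 3.

3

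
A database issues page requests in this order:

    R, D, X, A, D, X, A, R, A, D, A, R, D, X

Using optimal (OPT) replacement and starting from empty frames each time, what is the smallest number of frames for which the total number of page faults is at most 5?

f=1: 14 faults
f=2: 9 faults
f=3: 6 faults
f=4: 4 faults
Smallest f with faults ≤ 5 is 4.

4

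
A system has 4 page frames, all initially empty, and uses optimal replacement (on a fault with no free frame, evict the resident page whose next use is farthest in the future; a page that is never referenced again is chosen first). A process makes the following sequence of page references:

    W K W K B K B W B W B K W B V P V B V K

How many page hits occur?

W: miss, frames {W}
K: miss, frames {W,K}
W: hit
K: hit
B: miss, frames {W,K,B}
K: hit
B: hit
W: hit
B: hit
W: hit
B: hit
K: hit
W: hit
B: hit
V: miss, frames {W,K,B,V}
P: miss, evict W, frames {K,B,V,P}
V: hit
B: hit
V: hit
K: hit
Hits: 15.

15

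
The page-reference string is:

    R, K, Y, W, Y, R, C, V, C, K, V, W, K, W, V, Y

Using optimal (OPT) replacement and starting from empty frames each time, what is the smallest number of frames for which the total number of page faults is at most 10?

f=1: 16 faults
f=2: 11 faults
f=3: 8 faults
f=4: 7 faults
f=5: 6 faults
f=6: 6 faults
Smallest f with faults ≤ 10 is 3.

3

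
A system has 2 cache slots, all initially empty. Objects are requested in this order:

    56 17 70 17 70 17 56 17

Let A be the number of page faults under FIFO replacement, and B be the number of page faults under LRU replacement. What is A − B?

1

Under FIFO: F F F . . . F F → 5 faults.
Under LRU: F F F . . . F . → 4 faults.
A − B = 5 − 4 = 1.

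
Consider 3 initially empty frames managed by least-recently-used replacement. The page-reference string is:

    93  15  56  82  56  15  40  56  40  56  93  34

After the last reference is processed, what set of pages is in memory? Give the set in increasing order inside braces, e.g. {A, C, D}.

{34, 56, 93}

93 → fault, frames {93}
15 → fault, frames {93,15}
56 → fault, frames {93,15,56}
82 → fault, evict 93, frames {15,56,82}
56 → hit
15 → hit
40 → fault, evict 82, frames {56,15,40}
56 → hit
40 → hit
56 → hit
93 → fault, evict 15, frames {40,56,93}
34 → fault, evict 40, frames {56,93,34}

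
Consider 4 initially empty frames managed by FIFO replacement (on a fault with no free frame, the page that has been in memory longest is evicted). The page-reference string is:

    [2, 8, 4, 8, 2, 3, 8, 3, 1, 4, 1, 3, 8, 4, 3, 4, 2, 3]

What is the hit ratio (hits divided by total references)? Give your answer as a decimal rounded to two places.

2: miss, frames [2]
8: miss, frames [2, 8]
4: miss, frames [2, 8, 4]
8: hit
2: hit
3: miss, frames [2, 8, 4, 3]
8: hit
3: hit
1: miss, evict 2, frames [8, 4, 3, 1]
4: hit
1: hit
3: hit
8: hit
4: hit
3: hit
4: hit
2: miss, evict 8, frames [4, 3, 1, 2]
3: hit
Hits: 12 of 18 references → 12/18 = 0.6667.

0.67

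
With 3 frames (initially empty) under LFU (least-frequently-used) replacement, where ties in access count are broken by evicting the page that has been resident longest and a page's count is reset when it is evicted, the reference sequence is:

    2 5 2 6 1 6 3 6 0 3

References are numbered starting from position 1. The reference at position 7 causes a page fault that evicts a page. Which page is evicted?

1

pos 1: 2: miss, frames [2]
pos 2: 5: miss, frames [2, 5]
pos 3: 2: hit
pos 4: 6: miss, frames [2, 5, 6]
pos 5: 1: miss, evict 5, frames [2, 6, 1]
pos 6: 6: hit
pos 7: 3: miss, evict 1, frames [2, 6, 3]
At position 7, page 1 is evicted.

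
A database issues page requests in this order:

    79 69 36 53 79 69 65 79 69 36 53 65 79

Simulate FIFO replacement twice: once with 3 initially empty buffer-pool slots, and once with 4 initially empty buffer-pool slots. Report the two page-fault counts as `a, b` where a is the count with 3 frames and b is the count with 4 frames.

3 frames: F F F F F F F . . F F . F → 10 faults.
4 frames: F F F F . . F F F F F F F → 11 faults.
11 > 10: adding a frame increased faults — Belady's anomaly.

10, 11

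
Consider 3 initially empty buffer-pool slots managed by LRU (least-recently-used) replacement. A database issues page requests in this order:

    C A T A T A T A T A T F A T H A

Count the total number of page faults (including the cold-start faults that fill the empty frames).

C -> fault, frames (C)
A -> fault, frames (C A)
T -> fault, frames (C A T)
A -> hit
T -> hit
A -> hit
T -> hit
A -> hit
T -> hit
A -> hit
T -> hit
F -> fault, evict C, frames (A T F)
A -> hit
T -> hit
H -> fault, evict F, frames (A T H)
A -> hit
Page faults: 5.

5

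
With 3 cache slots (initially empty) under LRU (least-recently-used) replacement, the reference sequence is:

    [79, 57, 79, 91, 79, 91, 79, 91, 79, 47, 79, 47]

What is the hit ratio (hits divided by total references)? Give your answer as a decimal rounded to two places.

0.67

79 -> fault, frames {79}
57 -> fault, frames {79,57}
79 -> hit
91 -> fault, frames {57,79,91}
79 -> hit
91 -> hit
79 -> hit
91 -> hit
79 -> hit
47 -> fault, evict 57, frames {91,79,47}
79 -> hit
47 -> hit
Hits: 8 of 12 references → 8/12 = 0.6667.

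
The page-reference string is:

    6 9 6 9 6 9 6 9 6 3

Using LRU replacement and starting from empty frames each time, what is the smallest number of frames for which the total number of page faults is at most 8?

2

f=1: 10 faults
f=2: 3 faults
f=3: 3 faults
Smallest f with faults ≤ 8 is 2.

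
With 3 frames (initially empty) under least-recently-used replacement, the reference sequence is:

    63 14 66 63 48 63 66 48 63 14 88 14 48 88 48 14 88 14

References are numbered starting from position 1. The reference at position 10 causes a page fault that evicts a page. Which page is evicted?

66

pos 1: 63 -> miss, frames (63)
pos 2: 14 -> miss, frames (63 14)
pos 3: 66 -> miss, frames (63 14 66)
pos 4: 63 -> hit
pos 5: 48 -> miss, evict 14, frames (66 63 48)
pos 6: 63 -> hit
pos 7: 66 -> hit
pos 8: 48 -> hit
pos 9: 63 -> hit
pos 10: 14 -> miss, evict 66, frames (48 63 14)
At position 10, page 66 is evicted.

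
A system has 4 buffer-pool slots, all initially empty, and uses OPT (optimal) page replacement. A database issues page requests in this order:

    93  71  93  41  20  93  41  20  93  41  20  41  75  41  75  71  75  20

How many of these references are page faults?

93: fault, frames [93]
71: fault, frames [93, 71]
93: hit
41: fault, frames [93, 71, 41]
20: fault, frames [93, 71, 41, 20]
93: hit
41: hit
20: hit
93: hit
41: hit
20: hit
41: hit
75: fault, evict 93, frames [71, 41, 20, 75]
41: hit
75: hit
71: hit
75: hit
20: hit
Page faults: 5.

5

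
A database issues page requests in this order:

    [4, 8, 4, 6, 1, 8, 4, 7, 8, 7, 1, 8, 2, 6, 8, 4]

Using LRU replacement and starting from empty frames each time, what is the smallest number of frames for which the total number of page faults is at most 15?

2

f=1: 16 faults
f=2: 14 faults
f=3: 11 faults
f=4: 8 faults
f=5: 8 faults
f=6: 6 faults
Smallest f with faults ≤ 15 is 2.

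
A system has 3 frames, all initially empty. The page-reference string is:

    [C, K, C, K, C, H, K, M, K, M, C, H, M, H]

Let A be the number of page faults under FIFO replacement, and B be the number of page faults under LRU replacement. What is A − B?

-1

Under FIFO: F F . . . F . F . . F . . . → 5 faults.
Under LRU: F F . . . F . F . . F F . . → 6 faults.
A − B = 5 − 6 = -1.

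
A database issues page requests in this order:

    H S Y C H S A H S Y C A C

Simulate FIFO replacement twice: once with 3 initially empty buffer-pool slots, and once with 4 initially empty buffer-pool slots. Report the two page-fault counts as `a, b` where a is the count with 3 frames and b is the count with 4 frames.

9, 10

3 frames: F F F F F F F . . F F . . → 9 faults.
4 frames: F F F F . . F F F F F F . → 10 faults.
10 > 9: adding a frame increased faults — Belady's anomaly.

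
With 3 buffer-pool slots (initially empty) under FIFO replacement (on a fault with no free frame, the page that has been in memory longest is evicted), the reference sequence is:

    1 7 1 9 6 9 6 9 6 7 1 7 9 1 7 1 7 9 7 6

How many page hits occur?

1 → miss, frames (1)
7 → miss, frames (1 7)
1 → hit
9 → miss, frames (1 7 9)
6 → miss, evict 1, frames (7 9 6)
9 → hit
6 → hit
9 → hit
6 → hit
7 → hit
1 → miss, evict 7, frames (9 6 1)
7 → miss, evict 9, frames (6 1 7)
9 → miss, evict 6, frames (1 7 9)
1 → hit
7 → hit
1 → hit
7 → hit
9 → hit
7 → hit
6 → miss, evict 1, frames (7 9 6)
Hits: 12.

12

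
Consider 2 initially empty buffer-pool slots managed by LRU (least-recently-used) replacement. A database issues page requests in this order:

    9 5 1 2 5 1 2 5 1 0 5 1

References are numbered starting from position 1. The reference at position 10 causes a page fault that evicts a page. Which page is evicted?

5

pos 1: 9 → miss, frames {9}
pos 2: 5 → miss, frames {9,5}
pos 3: 1 → miss, evict 9, frames {5,1}
pos 4: 2 → miss, evict 5, frames {1,2}
pos 5: 5 → miss, evict 1, frames {2,5}
pos 6: 1 → miss, evict 2, frames {5,1}
pos 7: 2 → miss, evict 5, frames {1,2}
pos 8: 5 → miss, evict 1, frames {2,5}
pos 9: 1 → miss, evict 2, frames {5,1}
pos 10: 0 → miss, evict 5, frames {1,0}
At position 10, page 5 is evicted.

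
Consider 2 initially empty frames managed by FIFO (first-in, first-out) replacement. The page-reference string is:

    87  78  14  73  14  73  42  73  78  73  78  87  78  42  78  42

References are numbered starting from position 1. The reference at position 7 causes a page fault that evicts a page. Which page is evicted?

14

pos 1: 87 -> fault, frames (87)
pos 2: 78 -> fault, frames (87 78)
pos 3: 14 -> fault, evict 87, frames (78 14)
pos 4: 73 -> fault, evict 78, frames (14 73)
pos 5: 14 -> hit
pos 6: 73 -> hit
pos 7: 42 -> fault, evict 14, frames (73 42)
At position 7, page 14 is evicted.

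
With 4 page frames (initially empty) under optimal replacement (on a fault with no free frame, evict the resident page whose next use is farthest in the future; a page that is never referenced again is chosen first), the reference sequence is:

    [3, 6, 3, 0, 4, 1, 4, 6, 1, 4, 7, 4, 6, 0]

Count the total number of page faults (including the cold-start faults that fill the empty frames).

3: miss, frames [3]
6: miss, frames [3, 6]
3: hit
0: miss, frames [3, 6, 0]
4: miss, frames [3, 6, 0, 4]
1: miss, evict 3, frames [6, 0, 4, 1]
4: hit
6: hit
1: hit
4: hit
7: miss, evict 1, frames [6, 0, 4, 7]
4: hit
6: hit
0: hit
Page faults: 6.

6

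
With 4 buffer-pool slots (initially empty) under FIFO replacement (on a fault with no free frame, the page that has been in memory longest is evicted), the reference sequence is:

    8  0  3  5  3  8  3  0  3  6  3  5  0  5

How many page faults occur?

5

8: fault, frames (8)
0: fault, frames (8 0)
3: fault, frames (8 0 3)
5: fault, frames (8 0 3 5)
3: hit
8: hit
3: hit
0: hit
3: hit
6: fault, evict 8, frames (0 3 5 6)
3: hit
5: hit
0: hit
5: hit
Page faults: 5.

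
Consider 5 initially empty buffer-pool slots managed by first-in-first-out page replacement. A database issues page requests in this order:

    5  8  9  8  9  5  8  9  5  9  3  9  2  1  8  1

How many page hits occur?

5: fault, frames [5]
8: fault, frames [5, 8]
9: fault, frames [5, 8, 9]
8: hit
9: hit
5: hit
8: hit
9: hit
5: hit
9: hit
3: fault, frames [5, 8, 9, 3]
9: hit
2: fault, frames [5, 8, 9, 3, 2]
1: fault, evict 5, frames [8, 9, 3, 2, 1]
8: hit
1: hit
Hits: 10.

10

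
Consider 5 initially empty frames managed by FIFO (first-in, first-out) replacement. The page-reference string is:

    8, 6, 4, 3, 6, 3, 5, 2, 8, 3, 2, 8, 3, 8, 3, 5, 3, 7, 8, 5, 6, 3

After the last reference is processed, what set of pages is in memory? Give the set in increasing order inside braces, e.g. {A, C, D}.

{2, 3, 6, 7, 8}

8 -> miss, frames {8}
6 -> miss, frames {8,6}
4 -> miss, frames {8,6,4}
3 -> miss, frames {8,6,4,3}
6 -> hit
3 -> hit
5 -> miss, frames {8,6,4,3,5}
2 -> miss, evict 8, frames {6,4,3,5,2}
8 -> miss, evict 6, frames {4,3,5,2,8}
3 -> hit
2 -> hit
8 -> hit
3 -> hit
8 -> hit
3 -> hit
5 -> hit
3 -> hit
7 -> miss, evict 4, frames {3,5,2,8,7}
8 -> hit
5 -> hit
6 -> miss, evict 3, frames {5,2,8,7,6}
3 -> miss, evict 5, frames {2,8,7,6,3}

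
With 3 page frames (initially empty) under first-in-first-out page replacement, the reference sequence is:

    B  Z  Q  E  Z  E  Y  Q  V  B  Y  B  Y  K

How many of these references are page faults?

8

B: fault, frames (B)
Z: fault, frames (B Z)
Q: fault, frames (B Z Q)
E: fault, evict B, frames (Z Q E)
Z: hit
E: hit
Y: fault, evict Z, frames (Q E Y)
Q: hit
V: fault, evict Q, frames (E Y V)
B: fault, evict E, frames (Y V B)
Y: hit
B: hit
Y: hit
K: fault, evict Y, frames (V B K)
Page faults: 8.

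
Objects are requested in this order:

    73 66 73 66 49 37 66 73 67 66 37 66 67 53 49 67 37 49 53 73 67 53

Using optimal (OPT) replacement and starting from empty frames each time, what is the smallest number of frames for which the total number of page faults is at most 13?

f=1: 22 faults
f=2: 14 faults
f=3: 9 faults
f=4: 7 faults
f=5: 6 faults
f=6: 6 faults
Smallest f with faults ≤ 13 is 3.

3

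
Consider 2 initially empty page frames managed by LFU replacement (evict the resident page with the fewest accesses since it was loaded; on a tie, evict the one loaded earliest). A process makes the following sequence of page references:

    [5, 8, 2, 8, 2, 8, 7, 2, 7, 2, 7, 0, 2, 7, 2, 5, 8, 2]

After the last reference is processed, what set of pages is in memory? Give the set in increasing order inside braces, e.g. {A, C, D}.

5: miss, frames {5}
8: miss, frames {5,8}
2: miss, evict 5, frames {8,2}
8: hit
2: hit
8: hit
7: miss, evict 2, frames {8,7}
2: miss, evict 7, frames {8,2}
7: miss, evict 2, frames {8,7}
2: miss, evict 7, frames {8,2}
7: miss, evict 2, frames {8,7}
0: miss, evict 7, frames {8,0}
2: miss, evict 0, frames {8,2}
7: miss, evict 2, frames {8,7}
2: miss, evict 7, frames {8,2}
5: miss, evict 2, frames {8,5}
8: hit
2: miss, evict 5, frames {8,2}

{2, 8}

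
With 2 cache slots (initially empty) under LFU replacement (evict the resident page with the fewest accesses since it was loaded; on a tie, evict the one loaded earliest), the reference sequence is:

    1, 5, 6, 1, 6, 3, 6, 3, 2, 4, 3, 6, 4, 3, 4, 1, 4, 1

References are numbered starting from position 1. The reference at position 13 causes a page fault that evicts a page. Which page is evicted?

3

pos 1: 1 -> miss, frames {1}
pos 2: 5 -> miss, frames {1,5}
pos 3: 6 -> miss, evict 1, frames {5,6}
pos 4: 1 -> miss, evict 5, frames {6,1}
pos 5: 6 -> hit
pos 6: 3 -> miss, evict 1, frames {6,3}
pos 7: 6 -> hit
pos 8: 3 -> hit
pos 9: 2 -> miss, evict 3, frames {6,2}
pos 10: 4 -> miss, evict 2, frames {6,4}
pos 11: 3 -> miss, evict 4, frames {6,3}
pos 12: 6 -> hit
pos 13: 4 -> miss, evict 3, frames {6,4}
At position 13, page 3 is evicted.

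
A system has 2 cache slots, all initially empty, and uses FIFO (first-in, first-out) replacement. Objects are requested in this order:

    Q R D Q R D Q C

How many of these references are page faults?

8

Q: fault, frames {Q}
R: fault, frames {Q,R}
D: fault, evict Q, frames {R,D}
Q: fault, evict R, frames {D,Q}
R: fault, evict D, frames {Q,R}
D: fault, evict Q, frames {R,D}
Q: fault, evict R, frames {D,Q}
C: fault, evict D, frames {Q,C}
Page faults: 8.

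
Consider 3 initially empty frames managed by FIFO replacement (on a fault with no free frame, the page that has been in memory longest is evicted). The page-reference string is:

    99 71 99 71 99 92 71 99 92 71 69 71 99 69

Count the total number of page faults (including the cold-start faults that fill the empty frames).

99 → miss, frames (99)
71 → miss, frames (99 71)
99 → hit
71 → hit
99 → hit
92 → miss, frames (99 71 92)
71 → hit
99 → hit
92 → hit
71 → hit
69 → miss, evict 99, frames (71 92 69)
71 → hit
99 → miss, evict 71, frames (92 69 99)
69 → hit
Page faults: 5.

5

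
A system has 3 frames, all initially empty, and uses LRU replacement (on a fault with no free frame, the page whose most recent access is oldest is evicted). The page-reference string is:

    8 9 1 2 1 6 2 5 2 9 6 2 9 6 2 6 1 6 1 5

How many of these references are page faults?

10

8 → fault, frames (8)
9 → fault, frames (8 9)
1 → fault, frames (8 9 1)
2 → fault, evict 8, frames (9 1 2)
1 → hit
6 → fault, evict 9, frames (2 1 6)
2 → hit
5 → fault, evict 1, frames (6 2 5)
2 → hit
9 → fault, evict 6, frames (5 2 9)
6 → fault, evict 5, frames (2 9 6)
2 → hit
9 → hit
6 → hit
2 → hit
6 → hit
1 → fault, evict 9, frames (2 6 1)
6 → hit
1 → hit
5 → fault, evict 2, frames (6 1 5)
Page faults: 10.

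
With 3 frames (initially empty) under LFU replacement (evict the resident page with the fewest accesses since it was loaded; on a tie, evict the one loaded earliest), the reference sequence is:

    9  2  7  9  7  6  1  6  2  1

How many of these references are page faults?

9 → fault, frames (9)
2 → fault, frames (9 2)
7 → fault, frames (9 2 7)
9 → hit
7 → hit
6 → fault, evict 2, frames (9 7 6)
1 → fault, evict 6, frames (9 7 1)
6 → fault, evict 1, frames (9 7 6)
2 → fault, evict 6, frames (9 7 2)
1 → fault, evict 2, frames (9 7 1)
Page faults: 8.

8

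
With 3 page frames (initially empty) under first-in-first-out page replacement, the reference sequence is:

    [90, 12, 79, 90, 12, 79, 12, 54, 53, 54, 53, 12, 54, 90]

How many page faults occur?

7

90 → fault, frames (90)
12 → fault, frames (90 12)
79 → fault, frames (90 12 79)
90 → hit
12 → hit
79 → hit
12 → hit
54 → fault, evict 90, frames (12 79 54)
53 → fault, evict 12, frames (79 54 53)
54 → hit
53 → hit
12 → fault, evict 79, frames (54 53 12)
54 → hit
90 → fault, evict 54, frames (53 12 90)
Page faults: 7.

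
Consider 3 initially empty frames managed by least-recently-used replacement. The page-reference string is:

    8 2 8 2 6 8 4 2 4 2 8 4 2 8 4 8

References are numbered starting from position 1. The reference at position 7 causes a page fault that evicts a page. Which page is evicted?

pos 1: 8 → miss, frames [8]
pos 2: 2 → miss, frames [8, 2]
pos 3: 8 → hit
pos 4: 2 → hit
pos 5: 6 → miss, frames [8, 2, 6]
pos 6: 8 → hit
pos 7: 4 → miss, evict 2, frames [6, 8, 4]
At position 7, page 2 is evicted.

2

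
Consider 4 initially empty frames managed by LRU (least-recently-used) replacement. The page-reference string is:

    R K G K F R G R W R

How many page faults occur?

5

R -> miss, frames {R}
K -> miss, frames {R,K}
G -> miss, frames {R,K,G}
K -> hit
F -> miss, frames {R,G,K,F}
R -> hit
G -> hit
R -> hit
W -> miss, evict K, frames {F,G,R,W}
R -> hit
Page faults: 5.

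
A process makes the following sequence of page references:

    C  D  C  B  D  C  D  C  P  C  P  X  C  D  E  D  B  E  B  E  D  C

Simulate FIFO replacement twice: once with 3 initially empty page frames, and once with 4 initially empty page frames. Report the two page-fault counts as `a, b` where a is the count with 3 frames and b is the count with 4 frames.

3 frames: F F . F . . . . F F . F . F F . F . . . . F → 10 faults.
4 frames: F F . F . . . . F . . F F F F . F . . . . . → 9 faults.
9 < 10: adding a frame reduced faults, as is typical.

10, 9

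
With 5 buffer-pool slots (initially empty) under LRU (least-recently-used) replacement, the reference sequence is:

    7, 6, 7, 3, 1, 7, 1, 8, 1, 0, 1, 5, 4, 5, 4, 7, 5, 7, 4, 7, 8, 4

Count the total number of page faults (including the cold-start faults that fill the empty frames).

10

7 -> fault, frames (7)
6 -> fault, frames (7 6)
7 -> hit
3 -> fault, frames (6 7 3)
1 -> fault, frames (6 7 3 1)
7 -> hit
1 -> hit
8 -> fault, frames (6 3 7 1 8)
1 -> hit
0 -> fault, evict 6, frames (3 7 8 1 0)
1 -> hit
5 -> fault, evict 3, frames (7 8 0 1 5)
4 -> fault, evict 7, frames (8 0 1 5 4)
5 -> hit
4 -> hit
7 -> fault, evict 8, frames (0 1 5 4 7)
5 -> hit
7 -> hit
4 -> hit
7 -> hit
8 -> fault, evict 0, frames (1 5 4 7 8)
4 -> hit
Page faults: 10.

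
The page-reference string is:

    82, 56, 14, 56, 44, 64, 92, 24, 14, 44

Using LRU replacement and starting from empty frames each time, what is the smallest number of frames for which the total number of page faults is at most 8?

5

f=1: 10 faults
f=2: 9 faults
f=3: 9 faults
f=4: 9 faults
f=5: 8 faults
f=6: 7 faults
f=7: 7 faults
Smallest f with faults ≤ 8 is 5.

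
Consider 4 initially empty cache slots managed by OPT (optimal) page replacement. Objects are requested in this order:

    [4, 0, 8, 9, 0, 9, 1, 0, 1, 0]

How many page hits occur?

4: fault, frames (4)
0: fault, frames (4 0)
8: fault, frames (4 0 8)
9: fault, frames (4 0 8 9)
0: hit
9: hit
1: fault, evict 9, frames (4 0 8 1)
0: hit
1: hit
0: hit
Hits: 5.

5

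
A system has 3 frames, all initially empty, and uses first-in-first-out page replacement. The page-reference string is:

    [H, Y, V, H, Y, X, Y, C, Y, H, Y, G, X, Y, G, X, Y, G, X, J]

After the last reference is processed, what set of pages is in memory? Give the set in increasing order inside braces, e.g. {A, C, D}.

{J, X, Y}

H → miss, frames (H)
Y → miss, frames (H Y)
V → miss, frames (H Y V)
H → hit
Y → hit
X → miss, evict H, frames (Y V X)
Y → hit
C → miss, evict Y, frames (V X C)
Y → miss, evict V, frames (X C Y)
H → miss, evict X, frames (C Y H)
Y → hit
G → miss, evict C, frames (Y H G)
X → miss, evict Y, frames (H G X)
Y → miss, evict H, frames (G X Y)
G → hit
X → hit
Y → hit
G → hit
X → hit
J → miss, evict G, frames (X Y J)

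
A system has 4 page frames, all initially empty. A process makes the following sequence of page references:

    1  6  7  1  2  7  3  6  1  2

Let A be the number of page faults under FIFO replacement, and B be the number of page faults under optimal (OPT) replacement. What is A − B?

1

Under FIFO: F F F . F . F . F . → 6 faults.
Under OPT: F F F . F . F . . . → 5 faults.
A − B = 6 − 5 = 1.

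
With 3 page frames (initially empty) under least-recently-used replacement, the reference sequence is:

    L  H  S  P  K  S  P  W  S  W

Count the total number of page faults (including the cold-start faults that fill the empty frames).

L: miss, frames [L]
H: miss, frames [L, H]
S: miss, frames [L, H, S]
P: miss, evict L, frames [H, S, P]
K: miss, evict H, frames [S, P, K]
S: hit
P: hit
W: miss, evict K, frames [S, P, W]
S: hit
W: hit
Page faults: 6.

6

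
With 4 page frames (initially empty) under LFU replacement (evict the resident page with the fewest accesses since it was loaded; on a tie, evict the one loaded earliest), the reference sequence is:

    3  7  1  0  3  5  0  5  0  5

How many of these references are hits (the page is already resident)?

3: fault, frames [3]
7: fault, frames [3, 7]
1: fault, frames [3, 7, 1]
0: fault, frames [3, 7, 1, 0]
3: hit
5: fault, evict 7, frames [3, 1, 0, 5]
0: hit
5: hit
0: hit
5: hit
Hits: 5.

5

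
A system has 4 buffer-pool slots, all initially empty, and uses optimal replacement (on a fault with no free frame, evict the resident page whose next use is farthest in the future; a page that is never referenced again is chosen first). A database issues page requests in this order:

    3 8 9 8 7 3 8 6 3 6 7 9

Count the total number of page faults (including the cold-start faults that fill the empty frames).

3 -> miss, frames [3]
8 -> miss, frames [3, 8]
9 -> miss, frames [3, 8, 9]
8 -> hit
7 -> miss, frames [3, 8, 9, 7]
3 -> hit
8 -> hit
6 -> miss, evict 8, frames [3, 9, 7, 6]
3 -> hit
6 -> hit
7 -> hit
9 -> hit
Page faults: 5.

5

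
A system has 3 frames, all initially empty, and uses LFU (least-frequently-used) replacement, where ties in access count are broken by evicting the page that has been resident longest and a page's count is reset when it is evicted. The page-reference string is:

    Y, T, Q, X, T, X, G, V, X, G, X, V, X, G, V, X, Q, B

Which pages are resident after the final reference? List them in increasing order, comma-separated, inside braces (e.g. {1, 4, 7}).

{B, T, X}

Y: miss, frames {Y}
T: miss, frames {Y,T}
Q: miss, frames {Y,T,Q}
X: miss, evict Y, frames {T,Q,X}
T: hit
X: hit
G: miss, evict Q, frames {T,X,G}
V: miss, evict G, frames {T,X,V}
X: hit
G: miss, evict V, frames {T,X,G}
X: hit
V: miss, evict G, frames {T,X,V}
X: hit
G: miss, evict V, frames {T,X,G}
V: miss, evict G, frames {T,X,V}
X: hit
Q: miss, evict V, frames {T,X,Q}
B: miss, evict Q, frames {T,X,B}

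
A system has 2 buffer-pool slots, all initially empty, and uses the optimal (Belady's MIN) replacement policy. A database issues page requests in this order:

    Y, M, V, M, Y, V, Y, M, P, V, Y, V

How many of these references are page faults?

Y -> miss, frames (Y)
M -> miss, frames (Y M)
V -> miss, evict Y, frames (M V)
M -> hit
Y -> miss, evict M, frames (V Y)
V -> hit
Y -> hit
M -> miss, evict Y, frames (V M)
P -> miss, evict M, frames (V P)
V -> hit
Y -> miss, evict P, frames (V Y)
V -> hit
Page faults: 7.

7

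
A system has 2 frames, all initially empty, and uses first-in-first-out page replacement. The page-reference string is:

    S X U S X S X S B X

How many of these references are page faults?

S → miss, frames {S}
X → miss, frames {S,X}
U → miss, evict S, frames {X,U}
S → miss, evict X, frames {U,S}
X → miss, evict U, frames {S,X}
S → hit
X → hit
S → hit
B → miss, evict S, frames {X,B}
X → hit
Page faults: 6.

6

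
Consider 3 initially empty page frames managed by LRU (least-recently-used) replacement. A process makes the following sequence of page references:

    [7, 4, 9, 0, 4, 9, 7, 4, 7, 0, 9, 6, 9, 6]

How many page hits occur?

7: fault, frames (7)
4: fault, frames (7 4)
9: fault, frames (7 4 9)
0: fault, evict 7, frames (4 9 0)
4: hit
9: hit
7: fault, evict 0, frames (4 9 7)
4: hit
7: hit
0: fault, evict 9, frames (4 7 0)
9: fault, evict 4, frames (7 0 9)
6: fault, evict 7, frames (0 9 6)
9: hit
6: hit
Hits: 6.

6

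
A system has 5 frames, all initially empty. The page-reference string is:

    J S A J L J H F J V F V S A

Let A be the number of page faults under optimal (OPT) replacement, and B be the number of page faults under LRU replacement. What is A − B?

-2

Under OPT: F F F . F . F F . F . . . . → 7 faults.
Under LRU: F F F . F . F F . F . . F F → 9 faults.
A − B = 7 − 9 = -2.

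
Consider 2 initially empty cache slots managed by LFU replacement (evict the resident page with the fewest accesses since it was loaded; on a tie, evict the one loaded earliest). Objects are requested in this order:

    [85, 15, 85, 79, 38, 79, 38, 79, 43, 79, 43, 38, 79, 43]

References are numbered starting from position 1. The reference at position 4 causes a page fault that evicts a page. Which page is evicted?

15

pos 1: 85 -> fault, frames [85]
pos 2: 15 -> fault, frames [85, 15]
pos 3: 85 -> hit
pos 4: 79 -> fault, evict 15, frames [85, 79]
At position 4, page 15 is evicted.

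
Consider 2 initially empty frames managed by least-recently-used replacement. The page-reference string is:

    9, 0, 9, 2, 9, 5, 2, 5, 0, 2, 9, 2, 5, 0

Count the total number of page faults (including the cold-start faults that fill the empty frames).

9 → fault, frames [9]
0 → fault, frames [9, 0]
9 → hit
2 → fault, evict 0, frames [9, 2]
9 → hit
5 → fault, evict 2, frames [9, 5]
2 → fault, evict 9, frames [5, 2]
5 → hit
0 → fault, evict 2, frames [5, 0]
2 → fault, evict 5, frames [0, 2]
9 → fault, evict 0, frames [2, 9]
2 → hit
5 → fault, evict 9, frames [2, 5]
0 → fault, evict 2, frames [5, 0]
Page faults: 10.

10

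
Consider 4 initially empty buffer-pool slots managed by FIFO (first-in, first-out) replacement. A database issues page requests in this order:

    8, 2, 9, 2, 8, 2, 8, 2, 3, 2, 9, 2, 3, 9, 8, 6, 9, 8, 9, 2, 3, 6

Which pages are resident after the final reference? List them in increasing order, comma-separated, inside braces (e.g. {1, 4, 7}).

8 → fault, frames [8]
2 → fault, frames [8, 2]
9 → fault, frames [8, 2, 9]
2 → hit
8 → hit
2 → hit
8 → hit
2 → hit
3 → fault, frames [8, 2, 9, 3]
2 → hit
9 → hit
2 → hit
3 → hit
9 → hit
8 → hit
6 → fault, evict 8, frames [2, 9, 3, 6]
9 → hit
8 → fault, evict 2, frames [9, 3, 6, 8]
9 → hit
2 → fault, evict 9, frames [3, 6, 8, 2]
3 → hit
6 → hit

{2, 3, 6, 8}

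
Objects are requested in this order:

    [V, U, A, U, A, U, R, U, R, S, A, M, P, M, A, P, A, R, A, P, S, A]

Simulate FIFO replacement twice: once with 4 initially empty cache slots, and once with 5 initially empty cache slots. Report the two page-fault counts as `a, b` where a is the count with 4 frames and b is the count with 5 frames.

4 frames: F F F . . . F . . F . F F . F . . F . . F . → 10 faults.
5 frames: F F F . . . F . . F . F F . . . . . . . . . → 7 faults.
7 < 10: adding a frame reduced faults, as is typical.

10, 7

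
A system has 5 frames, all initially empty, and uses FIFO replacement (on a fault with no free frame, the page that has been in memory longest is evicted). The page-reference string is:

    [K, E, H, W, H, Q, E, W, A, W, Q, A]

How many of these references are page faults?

K -> miss, frames (K)
E -> miss, frames (K E)
H -> miss, frames (K E H)
W -> miss, frames (K E H W)
H -> hit
Q -> miss, frames (K E H W Q)
E -> hit
W -> hit
A -> miss, evict K, frames (E H W Q A)
W -> hit
Q -> hit
A -> hit
Page faults: 6.

6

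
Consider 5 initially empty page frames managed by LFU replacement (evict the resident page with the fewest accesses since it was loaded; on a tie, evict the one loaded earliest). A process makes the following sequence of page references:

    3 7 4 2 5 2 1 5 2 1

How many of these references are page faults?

6

3 -> fault, frames {3}
7 -> fault, frames {3,7}
4 -> fault, frames {3,7,4}
2 -> fault, frames {3,7,4,2}
5 -> fault, frames {3,7,4,2,5}
2 -> hit
1 -> fault, evict 3, frames {7,4,2,5,1}
5 -> hit
2 -> hit
1 -> hit
Page faults: 6.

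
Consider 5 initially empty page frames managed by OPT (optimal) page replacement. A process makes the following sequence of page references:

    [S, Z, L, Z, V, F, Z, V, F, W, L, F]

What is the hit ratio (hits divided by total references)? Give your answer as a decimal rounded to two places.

0.50

S → miss, frames (S)
Z → miss, frames (S Z)
L → miss, frames (S Z L)
Z → hit
V → miss, frames (S Z L V)
F → miss, frames (S Z L V F)
Z → hit
V → hit
F → hit
W → miss, evict V, frames (S Z L F W)
L → hit
F → hit
Hits: 6 of 12 references → 6/12 = 0.5000.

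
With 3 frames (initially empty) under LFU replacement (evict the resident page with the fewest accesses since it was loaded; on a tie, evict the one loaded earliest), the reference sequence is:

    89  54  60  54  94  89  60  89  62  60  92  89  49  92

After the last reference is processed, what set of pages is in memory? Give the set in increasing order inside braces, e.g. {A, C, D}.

89: fault, frames [89]
54: fault, frames [89, 54]
60: fault, frames [89, 54, 60]
54: hit
94: fault, evict 89, frames [54, 60, 94]
89: fault, evict 60, frames [54, 94, 89]
60: fault, evict 94, frames [54, 89, 60]
89: hit
62: fault, evict 60, frames [54, 89, 62]
60: fault, evict 62, frames [54, 89, 60]
92: fault, evict 60, frames [54, 89, 92]
89: hit
49: fault, evict 92, frames [54, 89, 49]
92: fault, evict 49, frames [54, 89, 92]

{54, 89, 92}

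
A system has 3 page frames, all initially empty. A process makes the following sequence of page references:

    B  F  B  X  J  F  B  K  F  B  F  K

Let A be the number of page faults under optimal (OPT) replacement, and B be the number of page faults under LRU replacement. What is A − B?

Under OPT: F F . F F . . F . . . . → 5 faults.
Under LRU: F F . F F F F F . . . . → 7 faults.
A − B = 5 − 7 = -2.

-2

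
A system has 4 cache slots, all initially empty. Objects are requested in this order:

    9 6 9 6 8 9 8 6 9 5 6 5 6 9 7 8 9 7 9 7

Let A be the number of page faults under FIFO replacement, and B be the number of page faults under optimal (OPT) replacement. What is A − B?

Under FIFO: F F . . F . . . . F . . . . F . F . . . → 6 faults.
Under OPT: F F . . F . . . . F . . . . F . . . . . → 5 faults.
A − B = 6 − 5 = 1.

1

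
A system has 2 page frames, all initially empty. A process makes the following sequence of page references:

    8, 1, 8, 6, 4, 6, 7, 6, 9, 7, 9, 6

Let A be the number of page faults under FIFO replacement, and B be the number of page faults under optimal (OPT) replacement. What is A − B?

2

Under FIFO: F F . F F . F F F F . F → 9 faults.
Under OPT: F F . F F . F . F . . F → 7 faults.
A − B = 9 − 7 = 2.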